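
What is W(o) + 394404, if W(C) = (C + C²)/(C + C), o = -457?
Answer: 394176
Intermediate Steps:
W(C) = (C + C²)/(2*C) (W(C) = (C + C²)/((2*C)) = (C + C²)*(1/(2*C)) = (C + C²)/(2*C))
W(o) + 394404 = (½ + (½)*(-457)) + 394404 = (½ - 457/2) + 394404 = -228 + 394404 = 394176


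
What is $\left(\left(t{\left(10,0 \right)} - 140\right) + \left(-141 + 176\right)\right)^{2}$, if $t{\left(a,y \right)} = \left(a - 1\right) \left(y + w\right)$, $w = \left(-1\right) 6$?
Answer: $25281$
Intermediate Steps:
$w = -6$
$t{\left(a,y \right)} = \left(-1 + a\right) \left(-6 + y\right)$ ($t{\left(a,y \right)} = \left(a - 1\right) \left(y - 6\right) = \left(-1 + a\right) \left(-6 + y\right)$)
$\left(\left(t{\left(10,0 \right)} - 140\right) + \left(-141 + 176\right)\right)^{2} = \left(\left(\left(6 - 0 - 60 + 10 \cdot 0\right) - 140\right) + \left(-141 + 176\right)\right)^{2} = \left(\left(\left(6 + 0 - 60 + 0\right) - 140\right) + 35\right)^{2} = \left(\left(-54 - 140\right) + 35\right)^{2} = \left(-194 + 35\right)^{2} = \left(-159\right)^{2} = 25281$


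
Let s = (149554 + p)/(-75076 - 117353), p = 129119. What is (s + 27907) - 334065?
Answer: -19637985485/64143 ≈ -3.0616e+5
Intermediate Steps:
s = -92891/64143 (s = (149554 + 129119)/(-75076 - 117353) = 278673/(-192429) = 278673*(-1/192429) = -92891/64143 ≈ -1.4482)
(s + 27907) - 334065 = (-92891/64143 + 27907) - 334065 = 1789945810/64143 - 334065 = -19637985485/64143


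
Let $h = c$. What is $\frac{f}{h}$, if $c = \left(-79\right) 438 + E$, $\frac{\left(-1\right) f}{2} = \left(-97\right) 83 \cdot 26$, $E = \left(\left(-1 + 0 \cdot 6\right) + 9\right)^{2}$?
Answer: $- \frac{209326}{17269} \approx -12.121$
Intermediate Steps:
$E = 64$ ($E = \left(\left(-1 + 0\right) + 9\right)^{2} = \left(-1 + 9\right)^{2} = 8^{2} = 64$)
$f = 418652$ ($f = - 2 \left(-97\right) 83 \cdot 26 = - 2 \left(\left(-8051\right) 26\right) = \left(-2\right) \left(-209326\right) = 418652$)
$c = -34538$ ($c = \left(-79\right) 438 + 64 = -34602 + 64 = -34538$)
$h = -34538$
$\frac{f}{h} = \frac{418652}{-34538} = 418652 \left(- \frac{1}{34538}\right) = - \frac{209326}{17269}$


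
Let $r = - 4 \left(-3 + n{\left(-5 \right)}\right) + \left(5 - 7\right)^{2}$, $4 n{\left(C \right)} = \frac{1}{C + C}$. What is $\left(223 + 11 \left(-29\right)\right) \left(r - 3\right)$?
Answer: $- \frac{6288}{5} \approx -1257.6$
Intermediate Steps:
$n{\left(C \right)} = \frac{1}{8 C}$ ($n{\left(C \right)} = \frac{1}{4 \left(C + C\right)} = \frac{1}{4 \cdot 2 C} = \frac{\frac{1}{2} \frac{1}{C}}{4} = \frac{1}{8 C}$)
$r = \frac{161}{10}$ ($r = - 4 \left(-3 + \frac{1}{8 \left(-5\right)}\right) + \left(5 - 7\right)^{2} = - 4 \left(-3 + \frac{1}{8} \left(- \frac{1}{5}\right)\right) + \left(-2\right)^{2} = - 4 \left(-3 - \frac{1}{40}\right) + 4 = \left(-4\right) \left(- \frac{121}{40}\right) + 4 = \frac{121}{10} + 4 = \frac{161}{10} \approx 16.1$)
$\left(223 + 11 \left(-29\right)\right) \left(r - 3\right) = \left(223 + 11 \left(-29\right)\right) \left(\frac{161}{10} - 3\right) = \left(223 - 319\right) \frac{131}{10} = \left(-96\right) \frac{131}{10} = - \frac{6288}{5}$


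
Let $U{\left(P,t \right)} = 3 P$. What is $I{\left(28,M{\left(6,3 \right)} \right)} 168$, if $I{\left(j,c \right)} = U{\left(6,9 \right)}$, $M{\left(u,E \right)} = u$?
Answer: $3024$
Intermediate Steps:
$I{\left(j,c \right)} = 18$ ($I{\left(j,c \right)} = 3 \cdot 6 = 18$)
$I{\left(28,M{\left(6,3 \right)} \right)} 168 = 18 \cdot 168 = 3024$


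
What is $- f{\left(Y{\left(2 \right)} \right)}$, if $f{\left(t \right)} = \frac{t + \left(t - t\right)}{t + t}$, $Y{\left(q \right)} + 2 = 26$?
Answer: $- \frac{1}{2} \approx -0.5$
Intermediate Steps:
$Y{\left(q \right)} = 24$ ($Y{\left(q \right)} = -2 + 26 = 24$)
$f{\left(t \right)} = \frac{1}{2}$ ($f{\left(t \right)} = \frac{t + 0}{2 t} = t \frac{1}{2 t} = \frac{1}{2}$)
$- f{\left(Y{\left(2 \right)} \right)} = \left(-1\right) \frac{1}{2} = - \frac{1}{2}$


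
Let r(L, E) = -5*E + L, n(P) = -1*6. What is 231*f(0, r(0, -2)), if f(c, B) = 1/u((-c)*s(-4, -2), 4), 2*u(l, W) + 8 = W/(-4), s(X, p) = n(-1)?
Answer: -154/3 ≈ -51.333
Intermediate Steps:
n(P) = -6
s(X, p) = -6
r(L, E) = L - 5*E
u(l, W) = -4 - W/8 (u(l, W) = -4 + (W/(-4))/2 = -4 + (W*(-¼))/2 = -4 + (-W/4)/2 = -4 - W/8)
f(c, B) = -2/9 (f(c, B) = 1/(-4 - ⅛*4) = 1/(-4 - ½) = 1/(-9/2) = -2/9)
231*f(0, r(0, -2)) = 231*(-2/9) = -154/3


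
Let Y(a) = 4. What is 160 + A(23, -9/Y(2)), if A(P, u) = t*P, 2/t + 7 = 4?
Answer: 434/3 ≈ 144.67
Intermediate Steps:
t = -⅔ (t = 2/(-7 + 4) = 2/(-3) = 2*(-⅓) = -⅔ ≈ -0.66667)
A(P, u) = -2*P/3
160 + A(23, -9/Y(2)) = 160 - ⅔*23 = 160 - 46/3 = 434/3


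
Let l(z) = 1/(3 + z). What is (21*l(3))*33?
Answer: 231/2 ≈ 115.50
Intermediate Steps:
(21*l(3))*33 = (21/(3 + 3))*33 = (21/6)*33 = (21*(⅙))*33 = (7/2)*33 = 231/2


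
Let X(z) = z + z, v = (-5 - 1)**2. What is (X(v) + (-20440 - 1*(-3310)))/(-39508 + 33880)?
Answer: 2843/938 ≈ 3.0309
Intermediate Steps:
v = 36 (v = (-6)**2 = 36)
X(z) = 2*z
(X(v) + (-20440 - 1*(-3310)))/(-39508 + 33880) = (2*36 + (-20440 - 1*(-3310)))/(-39508 + 33880) = (72 + (-20440 + 3310))/(-5628) = (72 - 17130)*(-1/5628) = -17058*(-1/5628) = 2843/938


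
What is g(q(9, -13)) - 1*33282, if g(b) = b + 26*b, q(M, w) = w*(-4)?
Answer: -31878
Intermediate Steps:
q(M, w) = -4*w
g(b) = 27*b
g(q(9, -13)) - 1*33282 = 27*(-4*(-13)) - 1*33282 = 27*52 - 33282 = 1404 - 33282 = -31878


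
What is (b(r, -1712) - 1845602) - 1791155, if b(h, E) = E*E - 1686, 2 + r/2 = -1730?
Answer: -707499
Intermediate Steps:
r = -3464 (r = -4 + 2*(-1730) = -4 - 3460 = -3464)
b(h, E) = -1686 + E² (b(h, E) = E² - 1686 = -1686 + E²)
(b(r, -1712) - 1845602) - 1791155 = ((-1686 + (-1712)²) - 1845602) - 1791155 = ((-1686 + 2930944) - 1845602) - 1791155 = (2929258 - 1845602) - 1791155 = 1083656 - 1791155 = -707499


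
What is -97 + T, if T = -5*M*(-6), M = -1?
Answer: -127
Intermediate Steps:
T = -30 (T = -5*(-1)*(-6) = 5*(-6) = -30)
-97 + T = -97 - 30 = -127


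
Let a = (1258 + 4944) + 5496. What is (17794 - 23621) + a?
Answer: 5871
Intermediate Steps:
a = 11698 (a = 6202 + 5496 = 11698)
(17794 - 23621) + a = (17794 - 23621) + 11698 = -5827 + 11698 = 5871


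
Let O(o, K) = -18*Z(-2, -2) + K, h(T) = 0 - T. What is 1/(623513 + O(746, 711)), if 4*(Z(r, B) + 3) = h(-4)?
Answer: 1/624260 ≈ 1.6019e-6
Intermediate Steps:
h(T) = -T
Z(r, B) = -2 (Z(r, B) = -3 + (-1*(-4))/4 = -3 + (¼)*4 = -3 + 1 = -2)
O(o, K) = 36 + K (O(o, K) = -18*(-2) + K = 36 + K)
1/(623513 + O(746, 711)) = 1/(623513 + (36 + 711)) = 1/(623513 + 747) = 1/624260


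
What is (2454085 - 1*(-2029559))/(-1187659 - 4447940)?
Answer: -1494548/1878533 ≈ -0.79559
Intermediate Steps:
(2454085 - 1*(-2029559))/(-1187659 - 4447940) = (2454085 + 2029559)/(-5635599) = 4483644*(-1/5635599) = -1494548/1878533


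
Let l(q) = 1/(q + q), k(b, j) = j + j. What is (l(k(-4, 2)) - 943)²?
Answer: 56896849/64 ≈ 8.8901e+5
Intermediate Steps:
k(b, j) = 2*j
l(q) = 1/(2*q)
(l(k(-4, 2)) - 943)² = (1/(2*((2*2))) - 943)² = ((½)/4 - 943)² = ((½)*(¼) - 943)² = (⅛ - 943)² = (-7543/8)² = 56896849/64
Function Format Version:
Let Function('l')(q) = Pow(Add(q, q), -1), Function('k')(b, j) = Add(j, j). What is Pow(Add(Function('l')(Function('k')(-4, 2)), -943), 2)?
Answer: Rational(56896849, 64) ≈ 8.8901e+5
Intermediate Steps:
Function('k')(b, j) = Mul(2, j)
Function('l')(q) = Mul(Rational(1, 2), Pow(q, -1)) (Function('l')(q) = Pow(Mul(2, q), -1) = Mul(Rational(1, 2), Pow(q, -1)))
Pow(Add(Function('l')(Function('k')(-4, 2)), -943), 2) = Pow(Add(Mul(Rational(1, 2), Pow(Mul(2, 2), -1)), -943), 2) = Pow(Add(Mul(Rational(1, 2), Pow(4, -1)), -943), 2) = Pow(Add(Mul(Rational(1, 2), Rational(1, 4)), -943), 2) = Pow(Add(Rational(1, 8), -943), 2) = Pow(Rational(-7543, 8), 2) = Rational(56896849, 64)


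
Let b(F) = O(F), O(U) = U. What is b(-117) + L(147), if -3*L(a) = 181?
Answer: -532/3 ≈ -177.33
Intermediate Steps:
b(F) = F
L(a) = -181/3 (L(a) = -1/3*181 = -181/3)
b(-117) + L(147) = -117 - 181/3 = -532/3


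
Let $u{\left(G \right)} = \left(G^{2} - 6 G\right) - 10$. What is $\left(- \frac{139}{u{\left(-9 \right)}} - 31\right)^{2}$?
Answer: $\frac{16112196}{15625} \approx 1031.2$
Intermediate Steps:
$u{\left(G \right)} = -10 + G^{2} - 6 G$
$\left(- \frac{139}{u{\left(-9 \right)}} - 31\right)^{2} = \left(- \frac{139}{-10 + \left(-9\right)^{2} - -54} - 31\right)^{2} = \left(- \frac{139}{-10 + 81 + 54} - 31\right)^{2} = \left(- \frac{139}{125} - 31\right)^{2} = \left(- \frac{4014}{125}\right)^{2} = \frac{16112196}{15625}$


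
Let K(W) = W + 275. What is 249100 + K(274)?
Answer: 249649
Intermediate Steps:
K(W) = 275 + W
249100 + K(274) = 249100 + (275 + 274) = 249100 + 549 = 249649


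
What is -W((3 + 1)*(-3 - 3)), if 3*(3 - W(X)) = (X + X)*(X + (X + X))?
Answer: 1149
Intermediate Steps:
W(X) = 3 - 2*X**2 (W(X) = 3 - (X + X)*(X + (X + X))/3 = 3 - 2*X*(X + 2*X)/3 = 3 - 2*X*3*X/3 = 3 - 2*X**2)
-W((3 + 1)*(-3 - 3)) = -(3 - 2*(-3 - 3)**2*(3 + 1)**2) = -(3 - 2*(4*(-6))**2) = -(3 - 2*(-24)**2) = -(3 - 2*576) = -(3 - 1152) = -1*(-1149) = 1149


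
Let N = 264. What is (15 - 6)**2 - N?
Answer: -183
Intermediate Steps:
(15 - 6)**2 - N = (15 - 6)**2 - 1*264 = 9**2 - 264 = 81 - 264 = -183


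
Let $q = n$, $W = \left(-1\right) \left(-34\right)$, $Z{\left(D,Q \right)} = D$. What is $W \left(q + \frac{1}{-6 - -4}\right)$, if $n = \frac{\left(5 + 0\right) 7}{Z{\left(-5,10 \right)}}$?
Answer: $-255$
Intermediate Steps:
$W = 34$
$n = -7$ ($n = \frac{\left(5 + 0\right) 7}{-5} = 5 \cdot 7 \left(- \frac{1}{5}\right) = 35 \left(- \frac{1}{5}\right) = -7$)
$q = -7$
$W \left(q + \frac{1}{-6 - -4}\right) = 34 \left(-7 + \frac{1}{-6 - -4}\right) = 34 \left(-7 + \frac{1}{-6 + 4}\right) = 34 \left(-7 + \frac{1}{-2}\right) = 34 \left(-7 - \frac{1}{2}\right) = 34 \left(- \frac{15}{2}\right) = -255$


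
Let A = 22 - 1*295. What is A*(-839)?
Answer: 229047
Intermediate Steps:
A = -273 (A = 22 - 295 = -273)
A*(-839) = -273*(-839) = 229047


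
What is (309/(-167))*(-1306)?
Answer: 403554/167 ≈ 2416.5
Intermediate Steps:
(309/(-167))*(-1306) = (309*(-1/167))*(-1306) = -309/167*(-1306) = 403554/167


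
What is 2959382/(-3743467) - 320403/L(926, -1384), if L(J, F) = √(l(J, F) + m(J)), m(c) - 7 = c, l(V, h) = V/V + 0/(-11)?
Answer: -2959382/3743467 - 320403*√934/934 ≈ -10485.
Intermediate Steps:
l(V, h) = 1 (l(V, h) = 1 + 0*(-1/11) = 1 + 0 = 1)
m(c) = 7 + c
L(J, F) = √(8 + J) (L(J, F) = √(1 + (7 + J)) = √(8 + J))
2959382/(-3743467) - 320403/L(926, -1384) = 2959382/(-3743467) - 320403/√(8 + 926) = 2959382*(-1/3743467) - 320403*√934/934 = -2959382/3743467 - 320403*√934/934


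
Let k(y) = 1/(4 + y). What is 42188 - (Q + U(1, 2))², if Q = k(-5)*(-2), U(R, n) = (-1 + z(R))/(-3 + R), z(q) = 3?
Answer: 42187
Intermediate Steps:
U(R, n) = 2/(-3 + R) (U(R, n) = (-1 + 3)/(-3 + R) = 2/(-3 + R))
Q = 2 (Q = -2/(4 - 5) = -2/(-1) = -1*(-2) = 2)
42188 - (Q + U(1, 2))² = 42188 - (2 + 2/(-3 + 1))² = 42188 - (2 + 2/(-2))² = 42188 - (2 + 2*(-½))² = 42188 - (2 - 1)² = 42188 - 1*1² = 42188 - 1*1 = 42188 - 1 = 42187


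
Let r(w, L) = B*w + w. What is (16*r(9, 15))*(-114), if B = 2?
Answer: -49248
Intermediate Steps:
r(w, L) = 3*w (r(w, L) = 2*w + w = 3*w)
(16*r(9, 15))*(-114) = (16*(3*9))*(-114) = (16*27)*(-114) = 432*(-114) = -49248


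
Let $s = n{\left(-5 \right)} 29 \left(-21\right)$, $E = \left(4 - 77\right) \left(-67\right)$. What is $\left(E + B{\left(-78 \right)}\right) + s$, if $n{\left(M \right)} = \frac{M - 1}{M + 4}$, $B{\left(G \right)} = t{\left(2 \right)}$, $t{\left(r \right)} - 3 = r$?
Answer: $1242$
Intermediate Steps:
$t{\left(r \right)} = 3 + r$
$B{\left(G \right)} = 5$ ($B{\left(G \right)} = 3 + 2 = 5$)
$n{\left(M \right)} = \frac{-1 + M}{4 + M}$
$E = 4891$ ($E = \left(-73\right) \left(-67\right) = 4891$)
$s = -3654$ ($s = \frac{-1 - 5}{4 - 5} \cdot 29 \left(-21\right) = \frac{1}{-1} \left(-6\right) 29 \left(-21\right) = \left(-1\right) \left(-6\right) 29 \left(-21\right) = 6 \cdot 29 \left(-21\right) = 174 \left(-21\right) = -3654$)
$\left(E + B{\left(-78 \right)}\right) + s = \left(4891 + 5\right) - 3654 = 4896 - 3654 = 1242$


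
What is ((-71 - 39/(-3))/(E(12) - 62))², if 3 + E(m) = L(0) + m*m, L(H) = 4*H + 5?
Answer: 841/1764 ≈ 0.47676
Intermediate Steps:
L(H) = 5 + 4*H
E(m) = 2 + m² (E(m) = -3 + ((5 + 4*0) + m*m) = -3 + ((5 + 0) + m²) = -3 + (5 + m²) = 2 + m²)
((-71 - 39/(-3))/(E(12) - 62))² = ((-71 - 39/(-3))/((2 + 12²) - 62))² = ((-71 - 39*(-⅓))/((2 + 144) - 62))² = ((-71 + 13)/(146 - 62))² = (-58/84)² = (-58*1/84)² = (-29/42)² = 841/1764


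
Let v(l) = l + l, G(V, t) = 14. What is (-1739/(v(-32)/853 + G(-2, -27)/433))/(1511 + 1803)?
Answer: 642297911/52261780 ≈ 12.290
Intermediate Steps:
v(l) = 2*l
(-1739/(v(-32)/853 + G(-2, -27)/433))/(1511 + 1803) = (-1739/((2*(-32))/853 + 14/433))/(1511 + 1803) = -1739/(-64*1/853 + 14*(1/433))/3314 = -1739/(-64/853 + 14/433)*(1/3314) = -1739/(-15770/369349)*(1/3314) = -1739*(-369349/15770)*(1/3314) = (642297911/15770)*(1/3314) = 642297911/52261780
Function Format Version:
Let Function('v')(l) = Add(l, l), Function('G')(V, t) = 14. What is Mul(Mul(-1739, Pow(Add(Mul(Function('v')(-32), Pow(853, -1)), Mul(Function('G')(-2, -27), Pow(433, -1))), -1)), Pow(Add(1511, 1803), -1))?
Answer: Rational(642297911, 52261780) ≈ 12.290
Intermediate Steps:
Function('v')(l) = Mul(2, l)
Mul(Mul(-1739, Pow(Add(Mul(Function('v')(-32), Pow(853, -1)), Mul(Function('G')(-2, -27), Pow(433, -1))), -1)), Pow(Add(1511, 1803), -1)) = Mul(Mul(-1739, Pow(Add(Mul(Mul(2, -32), Pow(853, -1)), Mul(14, Pow(433, -1))), -1)), Pow(Add(1511, 1803), -1)) = Mul(Mul(-1739, Pow(Add(Mul(-64, Rational(1, 853)), Mul(14, Rational(1, 433))), -1)), Pow(3314, -1)) = Mul(Mul(-1739, Pow(Add(Rational(-64, 853), Rational(14, 433)), -1)), Rational(1, 3314)) = Mul(Mul(-1739, Pow(Rational(-15770, 369349), -1)), Rational(1, 3314)) = Mul(Mul(-1739, Rational(-369349, 15770)), Rational(1, 3314)) = Mul(Rational(642297911, 15770), Rational(1, 3314)) = Rational(642297911, 52261780)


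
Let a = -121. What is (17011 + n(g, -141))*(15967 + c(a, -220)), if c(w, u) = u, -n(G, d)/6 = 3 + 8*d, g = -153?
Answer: 374164467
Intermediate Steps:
n(G, d) = -18 - 48*d (n(G, d) = -6*(3 + 8*d) = -18 - 48*d)
(17011 + n(g, -141))*(15967 + c(a, -220)) = (17011 + (-18 - 48*(-141)))*(15967 - 220) = (17011 + (-18 + 6768))*15747 = (17011 + 6750)*15747 = 23761*15747 = 374164467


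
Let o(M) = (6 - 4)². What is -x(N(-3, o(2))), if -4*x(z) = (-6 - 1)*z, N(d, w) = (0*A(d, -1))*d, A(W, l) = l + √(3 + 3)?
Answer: 0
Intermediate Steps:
A(W, l) = l + √6
o(M) = 4 (o(M) = 2² = 4)
N(d, w) = 0 (N(d, w) = (0*(-1 + √6))*d = 0*d = 0)
x(z) = 7*z/4 (x(z) = -(-6 - 1)*z/4 = -(-7)*z/4 = 7*z/4)
-x(N(-3, o(2))) = -7*0/4 = -1*0 = 0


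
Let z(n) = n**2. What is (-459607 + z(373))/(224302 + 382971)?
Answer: -320478/607273 ≈ -0.52773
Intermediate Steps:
(-459607 + z(373))/(224302 + 382971) = (-459607 + 373**2)/(224302 + 382971) = (-459607 + 139129)/607273 = -320478*1/607273 = -320478/607273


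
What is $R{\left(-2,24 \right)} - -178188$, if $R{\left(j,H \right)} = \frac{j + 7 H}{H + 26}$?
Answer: $\frac{4454783}{25} \approx 1.7819 \cdot 10^{5}$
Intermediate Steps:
$R{\left(j,H \right)} = \frac{j + 7 H}{26 + H}$
$R{\left(-2,24 \right)} - -178188 = \frac{-2 + 7 \cdot 24}{26 + 24} - -178188 = \frac{-2 + 168}{50} + 178188 = \frac{1}{50} \cdot 166 + 178188 = \frac{83}{25} + 178188 = \frac{4454783}{25}$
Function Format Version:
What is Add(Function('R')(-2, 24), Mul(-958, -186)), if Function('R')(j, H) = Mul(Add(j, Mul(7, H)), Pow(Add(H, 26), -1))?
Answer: Rational(4454783, 25) ≈ 1.7819e+5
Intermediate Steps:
Function('R')(j, H) = Mul(Pow(Add(26, H), -1), Add(j, Mul(7, H))) (Function('R')(j, H) = Mul(Add(j, Mul(7, H)), Pow(Add(26, H), -1)) = Mul(Pow(Add(26, H), -1), Add(j, Mul(7, H))))
Add(Function('R')(-2, 24), Mul(-958, -186)) = Add(Mul(Pow(Add(26, 24), -1), Add(-2, Mul(7, 24))), Mul(-958, -186)) = Add(Mul(Pow(50, -1), Add(-2, 168)), 178188) = Add(Mul(Rational(1, 50), 166), 178188) = Add(Rational(83, 25), 178188) = Rational(4454783, 25)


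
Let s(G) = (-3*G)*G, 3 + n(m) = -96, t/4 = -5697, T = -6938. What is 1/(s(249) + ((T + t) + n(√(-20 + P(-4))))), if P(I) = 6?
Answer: -1/215828 ≈ -4.6333e-6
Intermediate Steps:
t = -22788 (t = 4*(-5697) = -22788)
n(m) = -99 (n(m) = -3 - 96 = -99)
s(G) = -3*G²
1/(s(249) + ((T + t) + n(√(-20 + P(-4))))) = 1/(-3*249² + ((-6938 - 22788) - 99)) = 1/(-3*62001 + (-29726 - 99)) = 1/(-186003 - 29825) = 1/(-215828) = -1/215828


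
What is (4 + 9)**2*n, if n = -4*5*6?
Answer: -20280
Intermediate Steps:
n = -120 (n = -20*6 = -120)
(4 + 9)**2*n = (4 + 9)**2*(-120) = 13**2*(-120) = 169*(-120) = -20280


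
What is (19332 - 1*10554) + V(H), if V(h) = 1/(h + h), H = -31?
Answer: 544235/62 ≈ 8778.0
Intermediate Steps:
V(h) = 1/(2*h)
(19332 - 1*10554) + V(H) = (19332 - 1*10554) + (½)/(-31) = (19332 - 10554) + (½)*(-1/31) = 8778 - 1/62 = 544235/62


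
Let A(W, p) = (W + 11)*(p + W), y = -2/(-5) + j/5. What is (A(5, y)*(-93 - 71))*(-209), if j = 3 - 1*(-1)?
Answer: 17000896/5 ≈ 3.4002e+6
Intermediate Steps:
j = 4 (j = 3 + 1 = 4)
y = 6/5 (y = -2/(-5) + 4/5 = -2*(-⅕) + 4*(⅕) = ⅖ + ⅘ = 6/5 ≈ 1.2000)
A(W, p) = (11 + W)*(W + p)
(A(5, y)*(-93 - 71))*(-209) = ((5² + 11*5 + 11*(6/5) + 5*(6/5))*(-93 - 71))*(-209) = ((25 + 55 + 66/5 + 6)*(-164))*(-209) = ((496/5)*(-164))*(-209) = -81344/5*(-209) = 17000896/5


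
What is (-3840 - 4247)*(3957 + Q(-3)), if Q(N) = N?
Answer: -31975998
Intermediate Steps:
(-3840 - 4247)*(3957 + Q(-3)) = (-3840 - 4247)*(3957 - 3) = -8087*3954 = -31975998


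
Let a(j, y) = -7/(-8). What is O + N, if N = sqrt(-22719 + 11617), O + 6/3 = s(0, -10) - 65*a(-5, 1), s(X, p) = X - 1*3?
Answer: -495/8 + I*sqrt(11102) ≈ -61.875 + 105.37*I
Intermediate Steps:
a(j, y) = 7/8 (a(j, y) = -7*(-1/8) = 7/8)
s(X, p) = -3 + X (s(X, p) = X - 3 = -3 + X)
O = -495/8 (O = -2 + ((-3 + 0) - 65*7/8) = -2 + (-3 - 455/8) = -2 - 479/8 = -495/8 ≈ -61.875)
N = I*sqrt(11102) (N = sqrt(-11102) = I*sqrt(11102) ≈ 105.37*I)
O + N = -495/8 + I*sqrt(11102)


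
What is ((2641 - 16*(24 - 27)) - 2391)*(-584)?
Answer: -174032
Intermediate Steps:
((2641 - 16*(24 - 27)) - 2391)*(-584) = ((2641 - 16*(-3)) - 2391)*(-584) = ((2641 + 48) - 2391)*(-584) = (2689 - 2391)*(-584) = 298*(-584) = -174032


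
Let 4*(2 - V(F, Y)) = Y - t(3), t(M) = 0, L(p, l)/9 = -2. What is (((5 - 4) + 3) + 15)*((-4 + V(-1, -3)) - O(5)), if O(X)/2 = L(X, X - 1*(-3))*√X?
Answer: -95/4 + 684*√5 ≈ 1505.7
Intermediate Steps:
L(p, l) = -18 (L(p, l) = 9*(-2) = -18)
V(F, Y) = 2 - Y/4 (V(F, Y) = 2 - (Y - 1*0)/4 = 2 - (Y + 0)/4 = 2 - Y/4)
O(X) = -36*√X (O(X) = 2*(-18*√X) = -36*√X)
(((5 - 4) + 3) + 15)*((-4 + V(-1, -3)) - O(5)) = (((5 - 4) + 3) + 15)*((-4 + (2 - ¼*(-3))) - (-36)*√5) = ((1 + 3) + 15)*((-4 + (2 + ¾)) + 36*√5) = (4 + 15)*((-4 + 11/4) + 36*√5) = 19*(-5/4 + 36*√5) = -95/4 + 684*√5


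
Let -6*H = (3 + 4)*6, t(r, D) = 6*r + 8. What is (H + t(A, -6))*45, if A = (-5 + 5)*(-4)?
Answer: 45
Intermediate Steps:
A = 0 (A = 0*(-4) = 0)
t(r, D) = 8 + 6*r
H = -7 (H = -(3 + 4)*6/6 = -7*6/6 = -1/6*42 = -7)
(H + t(A, -6))*45 = (-7 + (8 + 6*0))*45 = (-7 + (8 + 0))*45 = (-7 + 8)*45 = 1*45 = 45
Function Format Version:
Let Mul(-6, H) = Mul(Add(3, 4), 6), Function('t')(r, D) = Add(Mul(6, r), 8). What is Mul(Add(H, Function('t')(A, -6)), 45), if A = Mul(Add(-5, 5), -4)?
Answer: 45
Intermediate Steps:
A = 0 (A = Mul(0, -4) = 0)
Function('t')(r, D) = Add(8, Mul(6, r))
H = -7 (H = Mul(Rational(-1, 6), Mul(Add(3, 4), 6)) = Mul(Rational(-1, 6), Mul(7, 6)) = Mul(Rational(-1, 6), 42) = -7)
Mul(Add(H, Function('t')(A, -6)), 45) = Mul(Add(-7, Add(8, Mul(6, 0))), 45) = Mul(Add(-7, Add(8, 0)), 45) = Mul(Add(-7, 8), 45) = Mul(1, 45) = 45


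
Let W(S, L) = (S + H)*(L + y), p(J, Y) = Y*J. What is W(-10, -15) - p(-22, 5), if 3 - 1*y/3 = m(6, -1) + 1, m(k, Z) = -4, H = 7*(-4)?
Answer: -4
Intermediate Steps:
H = -28
p(J, Y) = J*Y
y = 18 (y = 9 - 3*(-4 + 1) = 9 - 3*(-3) = 9 + 9 = 18)
W(S, L) = (-28 + S)*(18 + L) (W(S, L) = (S - 28)*(L + 18) = (-28 + S)*(18 + L))
W(-10, -15) - p(-22, 5) = (-504 - 28*(-15) + 18*(-10) - 15*(-10)) - (-22)*5 = (-504 + 420 - 180 + 150) - 1*(-110) = -114 + 110 = -4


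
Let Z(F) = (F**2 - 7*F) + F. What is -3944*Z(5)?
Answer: 19720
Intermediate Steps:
Z(F) = F**2 - 6*F
-3944*Z(5) = -19720*(-6 + 5) = -19720*(-1) = -3944*(-5) = 19720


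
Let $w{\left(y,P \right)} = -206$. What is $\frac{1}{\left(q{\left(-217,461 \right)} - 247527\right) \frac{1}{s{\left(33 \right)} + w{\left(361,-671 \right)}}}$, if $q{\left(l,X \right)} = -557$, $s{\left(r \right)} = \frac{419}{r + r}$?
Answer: $\frac{13177}{16373544} \approx 0.00080477$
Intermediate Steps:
$s{\left(r \right)} = \frac{419}{2 r}$
$\frac{1}{\left(q{\left(-217,461 \right)} - 247527\right) \frac{1}{s{\left(33 \right)} + w{\left(361,-671 \right)}}} = \frac{1}{\left(-557 - 247527\right) \frac{1}{\frac{419}{2 \cdot 33} - 206}} = \frac{1}{\left(-248084\right) \frac{1}{\frac{419}{2} \cdot \frac{1}{33} - 206}} = \frac{1}{\left(-248084\right) \frac{1}{\frac{419}{66} - 206}} = \frac{1}{\left(-248084\right) \frac{1}{- \frac{13177}{66}}} = \frac{1}{\left(-248084\right) \left(- \frac{66}{13177}\right)} = \frac{1}{\frac{16373544}{13177}} = \frac{13177}{16373544}$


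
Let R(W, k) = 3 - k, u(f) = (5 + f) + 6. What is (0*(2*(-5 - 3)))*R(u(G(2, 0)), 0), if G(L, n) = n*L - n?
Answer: 0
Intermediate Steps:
G(L, n) = -n + L*n (G(L, n) = L*n - n = -n + L*n)
u(f) = 11 + f
(0*(2*(-5 - 3)))*R(u(G(2, 0)), 0) = (0*(2*(-5 - 3)))*(3 - 1*0) = (0*(2*(-8)))*(3 + 0) = (0*(-16))*3 = 0*3 = 0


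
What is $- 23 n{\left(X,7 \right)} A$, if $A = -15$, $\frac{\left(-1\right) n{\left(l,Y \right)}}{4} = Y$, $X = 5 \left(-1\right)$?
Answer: $-9660$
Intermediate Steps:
$X = -5$
$n{\left(l,Y \right)} = - 4 Y$
$- 23 n{\left(X,7 \right)} A = - 23 \left(\left(-4\right) 7\right) \left(-15\right) = \left(-23\right) \left(-28\right) \left(-15\right) = 644 \left(-15\right) = -9660$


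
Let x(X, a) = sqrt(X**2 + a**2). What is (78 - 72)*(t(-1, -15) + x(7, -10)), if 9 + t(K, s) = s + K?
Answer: -150 + 6*sqrt(149) ≈ -76.761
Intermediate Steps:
t(K, s) = -9 + K + s (t(K, s) = -9 + (s + K) = -9 + (K + s) = -9 + K + s)
(78 - 72)*(t(-1, -15) + x(7, -10)) = (78 - 72)*((-9 - 1 - 15) + sqrt(7**2 + (-10)**2)) = 6*(-25 + sqrt(49 + 100)) = 6*(-25 + sqrt(149)) = -150 + 6*sqrt(149)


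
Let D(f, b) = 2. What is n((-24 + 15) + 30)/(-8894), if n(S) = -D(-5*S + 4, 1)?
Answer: 1/4447 ≈ 0.00022487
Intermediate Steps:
n(S) = -2 (n(S) = -1*2 = -2)
n((-24 + 15) + 30)/(-8894) = -2/(-8894) = -2*(-1/8894) = 1/4447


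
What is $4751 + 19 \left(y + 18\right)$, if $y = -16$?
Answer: $4789$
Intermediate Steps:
$4751 + 19 \left(y + 18\right) = 4751 + 19 \left(-16 + 18\right) = 4751 + 19 \cdot 2 = 4751 + 38 = 4789$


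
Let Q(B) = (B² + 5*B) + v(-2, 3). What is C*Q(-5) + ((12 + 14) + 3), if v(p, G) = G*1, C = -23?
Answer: -40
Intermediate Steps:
v(p, G) = G
Q(B) = 3 + B² + 5*B (Q(B) = (B² + 5*B) + 3 = 3 + B² + 5*B)
C*Q(-5) + ((12 + 14) + 3) = -23*(3 + (-5)² + 5*(-5)) + ((12 + 14) + 3) = -23*(3 + 25 - 25) + (26 + 3) = -23*3 + 29 = -69 + 29 = -40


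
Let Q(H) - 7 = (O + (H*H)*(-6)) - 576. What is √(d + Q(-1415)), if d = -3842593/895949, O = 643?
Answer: I*√9643355741909694633/895949 ≈ 3466.0*I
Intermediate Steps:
Q(H) = 74 - 6*H² (Q(H) = 7 + ((643 + (H*H)*(-6)) - 576) = 7 + ((643 + H²*(-6)) - 576) = 7 + ((643 - 6*H²) - 576) = 7 + (67 - 6*H²) = 74 - 6*H²)
d = -3842593/895949 (d = -3842593*1/895949 = -3842593/895949 ≈ -4.2888)
√(d + Q(-1415)) = √(-3842593/895949 + (74 - 6*(-1415)²)) = √(-3842593/895949 + (74 - 6*2002225)) = √(-3842593/895949 + (74 - 12013350)) = √(-3842593/895949 - 12013276) = √(-10763286461517/895949) = I*√9643355741909694633/895949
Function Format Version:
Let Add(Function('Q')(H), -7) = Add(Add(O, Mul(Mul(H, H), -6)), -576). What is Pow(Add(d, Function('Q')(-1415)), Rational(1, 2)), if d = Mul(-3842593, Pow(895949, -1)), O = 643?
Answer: Mul(Rational(1, 895949), I, Pow(9643355741909694633, Rational(1, 2))) ≈ Mul(3466.0, I)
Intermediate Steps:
Function('Q')(H) = Add(74, Mul(-6, Pow(H, 2))) (Function('Q')(H) = Add(7, Add(Add(643, Mul(Mul(H, H), -6)), -576)) = Add(7, Add(Add(643, Mul(Pow(H, 2), -6)), -576)) = Add(7, Add(Add(643, Mul(-6, Pow(H, 2))), -576)) = Add(7, Add(67, Mul(-6, Pow(H, 2)))) = Add(74, Mul(-6, Pow(H, 2))))
d = Rational(-3842593, 895949) (d = Mul(-3842593, Rational(1, 895949)) = Rational(-3842593, 895949) ≈ -4.2888)
Pow(Add(d, Function('Q')(-1415)), Rational(1, 2)) = Pow(Add(Rational(-3842593, 895949), Add(74, Mul(-6, Pow(-1415, 2)))), Rational(1, 2)) = Pow(Add(Rational(-3842593, 895949), Add(74, Mul(-6, 2002225))), Rational(1, 2)) = Pow(Add(Rational(-3842593, 895949), Add(74, -12013350)), Rational(1, 2)) = Pow(Add(Rational(-3842593, 895949), -12013276), Rational(1, 2)) = Pow(Rational(-10763286461517, 895949), Rational(1, 2)) = Mul(Rational(1, 895949), I, Pow(9643355741909694633, Rational(1, 2)))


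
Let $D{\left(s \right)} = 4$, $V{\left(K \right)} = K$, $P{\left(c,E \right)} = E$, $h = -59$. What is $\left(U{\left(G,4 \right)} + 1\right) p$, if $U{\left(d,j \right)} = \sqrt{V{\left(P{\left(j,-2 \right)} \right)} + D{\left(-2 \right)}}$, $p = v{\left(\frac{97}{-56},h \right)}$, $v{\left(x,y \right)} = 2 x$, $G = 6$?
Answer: $- \frac{97}{28} - \frac{97 \sqrt{2}}{28} \approx -8.3635$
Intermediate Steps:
$p = - \frac{97}{28}$ ($p = 2 \frac{97}{-56} = 2 \cdot 97 \left(- \frac{1}{56}\right) = 2 \left(- \frac{97}{56}\right) = - \frac{97}{28} \approx -3.4643$)
$U{\left(d,j \right)} = \sqrt{2}$ ($U{\left(d,j \right)} = \sqrt{-2 + 4} = \sqrt{2}$)
$\left(U{\left(G,4 \right)} + 1\right) p = \left(\sqrt{2} + 1\right) \left(- \frac{97}{28}\right) = \left(1 + \sqrt{2}\right) \left(- \frac{97}{28}\right) = - \frac{97}{28} - \frac{97 \sqrt{2}}{28}$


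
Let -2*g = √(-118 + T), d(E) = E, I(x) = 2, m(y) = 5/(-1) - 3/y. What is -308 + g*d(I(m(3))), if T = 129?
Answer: -308 - √11 ≈ -311.32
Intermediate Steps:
m(y) = -5 - 3/y (m(y) = 5*(-1) - 3/y = -5 - 3/y)
g = -√11/2 (g = -√(-118 + 129)/2 = -√11/2 ≈ -1.6583)
-308 + g*d(I(m(3))) = -308 - √11/2*2 = -308 - √11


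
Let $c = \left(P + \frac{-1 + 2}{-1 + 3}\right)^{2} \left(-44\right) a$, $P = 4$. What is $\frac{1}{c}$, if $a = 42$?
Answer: $- \frac{1}{37422} \approx -2.6722 \cdot 10^{-5}$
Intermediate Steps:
$c = -37422$ ($c = \left(4 + \frac{-1 + 2}{-1 + 3}\right)^{2} \left(-44\right) 42 = \left(4 + 1 \cdot \frac{1}{2}\right)^{2} \left(-44\right) 42 = \left(4 + \frac{1}{2}\right)^{2} \left(-44\right) 42 = \left(\frac{9}{2}\right)^{2} \left(-44\right) 42 = \frac{81}{4} \left(-44\right) 42 = \left(-891\right) 42 = -37422$)
$\frac{1}{c} = \frac{1}{-37422} = - \frac{1}{37422}$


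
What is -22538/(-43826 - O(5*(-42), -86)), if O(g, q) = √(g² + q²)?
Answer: 246937597/480166695 - 11269*√12874/480166695 ≈ 0.51161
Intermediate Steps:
-22538/(-43826 - O(5*(-42), -86)) = -22538/(-43826 - √((5*(-42))² + (-86)²)) = -22538/(-43826 - √((-210)² + 7396)) = -22538/(-43826 - √(44100 + 7396)) = -22538/(-43826 - √51496) = -22538/(-43826 - 2*√12874)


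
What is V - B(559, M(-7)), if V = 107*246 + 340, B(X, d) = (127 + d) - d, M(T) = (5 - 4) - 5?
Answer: 26535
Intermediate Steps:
M(T) = -4 (M(T) = 1 - 5 = -4)
B(X, d) = 127
V = 26662 (V = 26322 + 340 = 26662)
V - B(559, M(-7)) = 26662 - 1*127 = 26662 - 127 = 26535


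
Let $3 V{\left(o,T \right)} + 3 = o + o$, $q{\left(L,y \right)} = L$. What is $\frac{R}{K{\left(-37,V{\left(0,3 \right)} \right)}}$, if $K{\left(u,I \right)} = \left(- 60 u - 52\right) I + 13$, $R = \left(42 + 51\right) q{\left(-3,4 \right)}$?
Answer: $\frac{279}{2155} \approx 0.12947$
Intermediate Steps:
$V{\left(o,T \right)} = -1 + \frac{2 o}{3}$ ($V{\left(o,T \right)} = -1 + \frac{o + o}{3} = -1 + \frac{2 o}{3}$)
$R = -279$ ($R = \left(42 + 51\right) \left(-3\right) = 93 \left(-3\right) = -279$)
$K{\left(u,I \right)} = 13 + I \left(-52 - 60 u\right)$ ($K{\left(u,I \right)} = \left(-52 - 60 u\right) I + 13 = I \left(-52 - 60 u\right) + 13 = 13 + I \left(-52 - 60 u\right)$)
$\frac{R}{K{\left(-37,V{\left(0,3 \right)} \right)}} = - \frac{279}{13 - 52 \left(-1 + \frac{2}{3} \cdot 0\right) - 60 \left(-1 + \frac{2}{3} \cdot 0\right) \left(-37\right)} = - \frac{279}{13 - 52 \left(-1 + 0\right) - 60 \left(-1 + 0\right) \left(-37\right)} = - \frac{279}{13 - -52 - \left(-60\right) \left(-37\right)} = - \frac{279}{13 + 52 - 2220} = - \frac{279}{-2155} = \left(-279\right) \left(- \frac{1}{2155}\right) = \frac{279}{2155}$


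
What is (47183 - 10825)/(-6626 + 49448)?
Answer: 18179/21411 ≈ 0.84905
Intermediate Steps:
(47183 - 10825)/(-6626 + 49448) = 36358/42822 = 36358*(1/42822) = 18179/21411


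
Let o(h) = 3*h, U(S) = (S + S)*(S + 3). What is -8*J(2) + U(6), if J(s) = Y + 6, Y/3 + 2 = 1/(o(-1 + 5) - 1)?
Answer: 1164/11 ≈ 105.82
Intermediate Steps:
U(S) = 2*S*(3 + S) (U(S) = (2*S)*(3 + S) = 2*S*(3 + S))
Y = -63/11 (Y = -6 + 3/(3*(-1 + 5) - 1) = -6 + 3/(3*4 - 1) = -6 + 3/(12 - 1) = -6 + 3/11 = -63/11 ≈ -5.7273)
J(s) = 3/11 (J(s) = -63/11 + 6 = 3/11)
-8*J(2) + U(6) = -8*3/11 + 2*6*(3 + 6) = -24/11 + 2*6*9 = -24/11 + 108 = 1164/11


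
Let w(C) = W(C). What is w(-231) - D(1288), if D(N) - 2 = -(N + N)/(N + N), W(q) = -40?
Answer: -41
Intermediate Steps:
D(N) = 1 (D(N) = 2 - (N + N)/(N + N) = 2 - 2*N/(2*N) = 2 - 2*N*1/(2*N) = 2 - 1*1 = 2 - 1 = 1)
w(C) = -40
w(-231) - D(1288) = -40 - 1*1 = -40 - 1 = -41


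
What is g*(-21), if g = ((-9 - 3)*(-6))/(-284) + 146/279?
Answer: -37408/6603 ≈ -5.6653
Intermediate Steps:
g = 5344/19809 (g = -12*(-6)*(-1/284) + 146*(1/279) = 72*(-1/284) + 146/279 = -18/71 + 146/279 = 5344/19809 ≈ 0.26978)
g*(-21) = (5344/19809)*(-21) = -37408/6603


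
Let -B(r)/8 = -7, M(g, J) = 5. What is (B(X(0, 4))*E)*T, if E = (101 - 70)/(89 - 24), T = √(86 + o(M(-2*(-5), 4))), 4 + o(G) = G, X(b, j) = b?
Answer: 1736*√87/65 ≈ 249.11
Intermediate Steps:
o(G) = -4 + G
B(r) = 56 (B(r) = -8*(-7) = 56)
T = √87 (T = √(86 + (-4 + 5)) = √(86 + 1) = √87 ≈ 9.3274)
E = 31/65 ≈ 0.47692
(B(X(0, 4))*E)*T = (56*(31/65))*√87 = 1736*√87/65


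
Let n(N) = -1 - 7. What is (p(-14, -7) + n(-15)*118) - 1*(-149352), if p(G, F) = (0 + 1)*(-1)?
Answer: 148407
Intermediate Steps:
n(N) = -8
p(G, F) = -1 (p(G, F) = 1*(-1) = -1)
(p(-14, -7) + n(-15)*118) - 1*(-149352) = (-1 - 8*118) - 1*(-149352) = (-1 - 944) + 149352 = -945 + 149352 = 148407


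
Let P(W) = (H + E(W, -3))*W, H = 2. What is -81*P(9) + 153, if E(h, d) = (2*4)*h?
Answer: -53793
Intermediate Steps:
E(h, d) = 8*h
P(W) = W*(2 + 8*W) (P(W) = (2 + 8*W)*W = W*(2 + 8*W))
-81*P(9) + 153 = -162*9*(1 + 4*9) + 153 = -162*9*(1 + 36) + 153 = -162*9*37 + 153 = -81*666 + 153 = -53946 + 153 = -53793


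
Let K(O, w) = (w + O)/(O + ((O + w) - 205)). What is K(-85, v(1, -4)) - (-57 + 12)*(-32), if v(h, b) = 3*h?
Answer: -267799/186 ≈ -1439.8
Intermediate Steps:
K(O, w) = (O + w)/(-205 + w + 2*O) (K(O, w) = (O + w)/(O + (-205 + O + w)) = (O + w)/(-205 + w + 2*O))
K(-85, v(1, -4)) - (-57 + 12)*(-32) = (-85 + 3*1)/(-205 + 3*1 + 2*(-85)) - (-57 + 12)*(-32) = (-85 + 3)/(-205 + 3 - 170) - (-45)*(-32) = -82/(-372) - 1*1440 = -1/372*(-82) - 1440 = 41/186 - 1440 = -267799/186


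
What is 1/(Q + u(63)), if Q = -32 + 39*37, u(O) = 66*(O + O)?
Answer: 1/9727 ≈ 0.00010281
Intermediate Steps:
u(O) = 132*O (u(O) = 66*(2*O) = 132*O)
Q = 1411 (Q = -32 + 1443 = 1411)
1/(Q + u(63)) = 1/(1411 + 132*63) = 1/(1411 + 8316) = 1/9727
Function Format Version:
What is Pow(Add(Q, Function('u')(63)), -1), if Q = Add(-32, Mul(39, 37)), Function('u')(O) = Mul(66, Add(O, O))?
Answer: Rational(1, 9727) ≈ 0.00010281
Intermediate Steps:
Function('u')(O) = Mul(132, O) (Function('u')(O) = Mul(66, Mul(2, O)) = Mul(132, O))
Q = 1411 (Q = Add(-32, 1443) = 1411)
Pow(Add(Q, Function('u')(63)), -1) = Pow(Add(1411, Mul(132, 63)), -1) = Pow(Add(1411, 8316), -1) = Pow(9727, -1) = Rational(1, 9727)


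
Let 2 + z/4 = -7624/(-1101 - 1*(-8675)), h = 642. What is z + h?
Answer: 2385710/3787 ≈ 629.97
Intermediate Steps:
z = -45544/3787 (z = -8 + 4*(-7624/(-1101 - 1*(-8675))) = -8 + 4*(-7624/(-1101 + 8675)) = -8 + 4*(-7624/7574) = -8 + 4*(-7624*1/7574) = -8 + 4*(-3812/3787) = -8 - 15248/3787 = -45544/3787 ≈ -12.026)
z + h = -45544/3787 + 642 = 2385710/3787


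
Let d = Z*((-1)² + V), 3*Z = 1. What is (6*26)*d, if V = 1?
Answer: 104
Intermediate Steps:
Z = ⅓ (Z = (⅓)*1 = ⅓ ≈ 0.33333)
d = ⅔ (d = ((-1)² + 1)/3 = (1 + 1)/3 = (⅓)*2 = ⅔ ≈ 0.66667)
(6*26)*d = (6*26)*(⅔) = 156*(⅔) = 104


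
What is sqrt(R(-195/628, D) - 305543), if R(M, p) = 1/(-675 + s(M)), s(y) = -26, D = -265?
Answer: 2*I*sqrt(37536034111)/701 ≈ 552.76*I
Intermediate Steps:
R(M, p) = -1/701 (R(M, p) = 1/(-675 - 26) = 1/(-701) = -1/701)
sqrt(R(-195/628, D) - 305543) = sqrt(-1/701 - 305543) = sqrt(-214185644/701) = 2*I*sqrt(37536034111)/701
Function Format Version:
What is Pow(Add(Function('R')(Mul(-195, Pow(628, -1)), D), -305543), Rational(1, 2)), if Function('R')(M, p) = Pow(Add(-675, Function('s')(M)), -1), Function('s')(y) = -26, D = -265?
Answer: Mul(Rational(2, 701), I, Pow(37536034111, Rational(1, 2))) ≈ Mul(552.76, I)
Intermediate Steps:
Function('R')(M, p) = Rational(-1, 701) (Function('R')(M, p) = Pow(Add(-675, -26), -1) = Pow(-701, -1) = Rational(-1, 701))
Pow(Add(Function('R')(Mul(-195, Pow(628, -1)), D), -305543), Rational(1, 2)) = Pow(Add(Rational(-1, 701), -305543), Rational(1, 2)) = Pow(Rational(-214185644, 701), Rational(1, 2)) = Mul(Rational(2, 701), I, Pow(37536034111, Rational(1, 2)))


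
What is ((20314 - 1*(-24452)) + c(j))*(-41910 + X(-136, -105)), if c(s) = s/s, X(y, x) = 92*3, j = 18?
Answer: -1863829278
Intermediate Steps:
X(y, x) = 276
c(s) = 1
((20314 - 1*(-24452)) + c(j))*(-41910 + X(-136, -105)) = ((20314 - 1*(-24452)) + 1)*(-41910 + 276) = ((20314 + 24452) + 1)*(-41634) = (44766 + 1)*(-41634) = 44767*(-41634) = -1863829278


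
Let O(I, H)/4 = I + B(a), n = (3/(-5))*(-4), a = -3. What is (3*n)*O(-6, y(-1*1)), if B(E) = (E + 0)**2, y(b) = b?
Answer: 432/5 ≈ 86.400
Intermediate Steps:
n = 12/5 (n = (3*(-1/5))*(-4) = -3/5*(-4) = 12/5 ≈ 2.4000)
B(E) = E**2
O(I, H) = 36 + 4*I (O(I, H) = 4*(I + (-3)**2) = 4*(I + 9) = 4*(9 + I) = 36 + 4*I)
(3*n)*O(-6, y(-1*1)) = (3*(12/5))*(36 + 4*(-6)) = 36*(36 - 24)/5 = (36/5)*12 = 432/5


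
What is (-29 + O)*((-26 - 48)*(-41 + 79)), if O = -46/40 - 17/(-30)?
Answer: 249565/3 ≈ 83188.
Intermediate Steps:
O = -7/12 (O = -46*1/40 - 17*(-1/30) = -23/20 + 17/30 = -7/12 ≈ -0.58333)
(-29 + O)*((-26 - 48)*(-41 + 79)) = (-29 - 7/12)*((-26 - 48)*(-41 + 79)) = -(-13135)*38/6 = -355/12*(-2812) = 249565/3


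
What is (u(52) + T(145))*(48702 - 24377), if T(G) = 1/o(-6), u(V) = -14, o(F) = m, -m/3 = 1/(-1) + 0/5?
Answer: -997325/3 ≈ -3.3244e+5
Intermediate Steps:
m = 3 (m = -3*(1/(-1) + 0/5) = -3*(1*(-1) + 0*(⅕)) = -3*(-1 + 0) = -3*(-1) = 3)
o(F) = 3
T(G) = ⅓ (T(G) = 1/3 = ⅓)
(u(52) + T(145))*(48702 - 24377) = (-14 + ⅓)*(48702 - 24377) = -41/3*24325 = -997325/3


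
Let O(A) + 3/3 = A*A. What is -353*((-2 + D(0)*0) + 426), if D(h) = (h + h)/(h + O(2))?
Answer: -149672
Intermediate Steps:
O(A) = -1 + A² (O(A) = -1 + A*A = -1 + A²)
D(h) = 2*h/(3 + h) (D(h) = (h + h)/(h + (-1 + 2²)) = (2*h)/(h + (-1 + 4)) = (2*h)/(h + 3) = (2*h)/(3 + h) = 2*h/(3 + h))
-353*((-2 + D(0)*0) + 426) = -353*((-2 + (2*0/(3 + 0))*0) + 426) = -353*((-2 + (2*0/3)*0) + 426) = -353*((-2 + (2*0*(⅓))*0) + 426) = -353*((-2 + 0*0) + 426) = -353*((-2 + 0) + 426) = -353*(-2 + 426) = -353*424 = -149672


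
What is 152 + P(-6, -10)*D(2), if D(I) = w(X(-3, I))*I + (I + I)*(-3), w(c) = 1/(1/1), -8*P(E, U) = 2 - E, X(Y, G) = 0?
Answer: 162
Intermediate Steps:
P(E, U) = -¼ + E/8 (P(E, U) = -(2 - E)/8 = -¼ + E/8)
w(c) = 1 (w(c) = 1/(1*1) = 1/1 = 1)
D(I) = -5*I (D(I) = 1*I + (I + I)*(-3) = I + (2*I)*(-3) = I - 6*I = -5*I)
152 + P(-6, -10)*D(2) = 152 + (-¼ + (⅛)*(-6))*(-5*2) = 152 + (-¼ - ¾)*(-10) = 152 - 1*(-10) = 152 + 10 = 162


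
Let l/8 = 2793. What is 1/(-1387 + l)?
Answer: 1/20957 ≈ 4.7717e-5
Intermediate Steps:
l = 22344 (l = 8*2793 = 22344)
1/(-1387 + l) = 1/(-1387 + 22344) = 1/20957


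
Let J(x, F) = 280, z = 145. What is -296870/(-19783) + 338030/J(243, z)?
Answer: 96719587/79132 ≈ 1222.3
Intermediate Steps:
-296870/(-19783) + 338030/J(243, z) = -296870/(-19783) + 338030/280 = -296870*(-1/19783) + 338030*(1/280) = 296870/19783 + 4829/4 = 96719587/79132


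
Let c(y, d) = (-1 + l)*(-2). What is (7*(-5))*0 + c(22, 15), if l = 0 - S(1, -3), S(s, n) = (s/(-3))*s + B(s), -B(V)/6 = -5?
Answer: 184/3 ≈ 61.333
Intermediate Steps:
B(V) = 30 (B(V) = -6*(-5) = 30)
S(s, n) = 30 - s**2/3 (S(s, n) = (s/(-3))*s + 30 = (s*(-1/3))*s + 30 = (-s/3)*s + 30 = -s**2/3 + 30 = 30 - s**2/3)
l = -89/3 (l = 0 - (30 - 1/3*1**2) = 0 - (30 - 1/3*1) = 0 - (30 - 1/3) = 0 - 1*89/3 = 0 - 89/3 = -89/3 ≈ -29.667)
c(y, d) = 184/3 (c(y, d) = (-1 - 89/3)*(-2) = -92/3*(-2) = 184/3)
(7*(-5))*0 + c(22, 15) = (7*(-5))*0 + 184/3 = -35*0 + 184/3 = 0 + 184/3 = 184/3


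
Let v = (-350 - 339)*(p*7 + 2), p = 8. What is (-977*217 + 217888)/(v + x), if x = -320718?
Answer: -5879/360680 ≈ -0.016300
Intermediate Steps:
v = -39962 (v = (-350 - 339)*(8*7 + 2) = -689*(56 + 2) = -689*58 = -39962)
(-977*217 + 217888)/(v + x) = (-977*217 + 217888)/(-39962 - 320718) = (-212009 + 217888)/(-360680) = 5879*(-1/360680) = -5879/360680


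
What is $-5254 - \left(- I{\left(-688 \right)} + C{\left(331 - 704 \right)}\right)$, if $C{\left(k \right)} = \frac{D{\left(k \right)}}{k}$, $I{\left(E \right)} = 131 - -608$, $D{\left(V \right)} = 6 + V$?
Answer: $- \frac{1684462}{373} \approx -4516.0$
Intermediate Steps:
$I{\left(E \right)} = 739$ ($I{\left(E \right)} = 131 + 608 = 739$)
$C{\left(k \right)} = \frac{6 + k}{k}$
$-5254 - \left(- I{\left(-688 \right)} + C{\left(331 - 704 \right)}\right) = -5254 + \left(739 - \frac{6 + \left(331 - 704\right)}{331 - 704}\right) = -5254 + \left(739 - \frac{6 - 373}{-373}\right) = -5254 + \left(739 - \left(- \frac{1}{373}\right) \left(-367\right)\right) = -5254 + \left(739 - \frac{367}{373}\right) = -5254 + \frac{275280}{373} = - \frac{1684462}{373}$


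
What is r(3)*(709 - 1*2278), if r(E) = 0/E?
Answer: 0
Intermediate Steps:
r(E) = 0
r(3)*(709 - 1*2278) = 0*(709 - 1*2278) = 0*(709 - 2278) = 0*(-1569) = 0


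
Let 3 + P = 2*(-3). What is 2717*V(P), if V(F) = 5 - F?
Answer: 38038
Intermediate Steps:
P = -9 (P = -3 + 2*(-3) = -3 - 6 = -9)
2717*V(P) = 2717*(5 - 1*(-9)) = 2717*(5 + 9) = 2717*14 = 38038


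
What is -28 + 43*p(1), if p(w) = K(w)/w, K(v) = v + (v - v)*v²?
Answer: 15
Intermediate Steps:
K(v) = v (K(v) = v + 0*v² = v + 0 = v)
p(w) = 1 (p(w) = w/w = 1)
-28 + 43*p(1) = -28 + 43*1 = -28 + 43 = 15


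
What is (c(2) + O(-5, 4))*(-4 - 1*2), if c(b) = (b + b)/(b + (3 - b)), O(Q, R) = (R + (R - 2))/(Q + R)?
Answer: 28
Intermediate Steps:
O(Q, R) = (-2 + 2*R)/(Q + R) (O(Q, R) = (R + (-2 + R))/(Q + R) = (-2 + 2*R)/(Q + R))
c(b) = 2*b/3 (c(b) = (2*b)/3 = (2*b)*(⅓) = 2*b/3)
(c(2) + O(-5, 4))*(-4 - 1*2) = ((⅔)*2 + 2*(-1 + 4)/(-5 + 4))*(-4 - 1*2) = (4/3 + 2*3/(-1))*(-4 - 2) = (4/3 + 2*(-1)*3)*(-6) = (4/3 - 6)*(-6) = -14/3*(-6) = 28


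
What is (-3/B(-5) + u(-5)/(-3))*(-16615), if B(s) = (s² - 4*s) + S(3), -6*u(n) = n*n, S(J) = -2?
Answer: -16963915/774 ≈ -21917.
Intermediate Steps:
u(n) = -n²/6 (u(n) = -n*n/6 = -n²/6)
B(s) = -2 + s² - 4*s (B(s) = (s² - 4*s) - 2 = -2 + s² - 4*s)
(-3/B(-5) + u(-5)/(-3))*(-16615) = (-3/(-2 + (-5)² - 4*(-5)) - ⅙*(-5)²/(-3))*(-16615) = (-3/(-2 + 25 + 20) - ⅙*25*(-⅓))*(-16615) = (-3/43 - 25/6*(-⅓))*(-16615) = (-3*1/43 + 25/18)*(-16615) = (-3/43 + 25/18)*(-16615) = (1021/774)*(-16615) = -16963915/774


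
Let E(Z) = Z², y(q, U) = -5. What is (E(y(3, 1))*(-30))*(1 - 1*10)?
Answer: 6750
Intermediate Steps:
(E(y(3, 1))*(-30))*(1 - 1*10) = ((-5)²*(-30))*(1 - 1*10) = (25*(-30))*(1 - 10) = -750*(-9) = 6750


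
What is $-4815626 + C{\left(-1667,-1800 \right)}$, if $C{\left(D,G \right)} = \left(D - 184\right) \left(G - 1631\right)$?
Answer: $1535155$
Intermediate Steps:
$C{\left(D,G \right)} = \left(-1631 + G\right) \left(-184 + D\right)$ ($C{\left(D,G \right)} = \left(-184 + D\right) \left(-1631 + G\right) = \left(-1631 + G\right) \left(-184 + D\right)$)
$-4815626 + C{\left(-1667,-1800 \right)} = -4815626 - -6350781 = -4815626 + \left(300104 + 2718877 + 331200 + 3000600\right) = -4815626 + 6350781 = 1535155$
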